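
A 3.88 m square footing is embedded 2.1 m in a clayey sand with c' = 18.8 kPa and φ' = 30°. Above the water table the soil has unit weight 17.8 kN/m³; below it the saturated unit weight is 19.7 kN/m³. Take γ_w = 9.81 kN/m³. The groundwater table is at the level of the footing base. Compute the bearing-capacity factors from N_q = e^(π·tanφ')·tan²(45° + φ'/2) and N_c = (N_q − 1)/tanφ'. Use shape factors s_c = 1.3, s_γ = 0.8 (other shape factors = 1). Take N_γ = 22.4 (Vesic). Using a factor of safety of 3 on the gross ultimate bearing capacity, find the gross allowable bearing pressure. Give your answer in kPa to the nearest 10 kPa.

q_all ≈ 590 kPa

N_q = e^(π·tan30°)·tan²(60°) = 18.4; N_c = (N_q − 1)/tanφ' = 30.14.
q = γ·D_f = 17.8 × 2.1 = 37.38 kPa.
For the ½γBN_γ term take γ' = 19.7 − 9.81 = 9.89 kN/m³ (soil below base is submerged).
c·N_c·s_c = 18.8 × 30.14 × 1.3 = 736.61 kPa
q·N_q = 37.38 × 18.401 = 687.83 kPa
0.5·γ·B·N_γ·s_γ = 0.5 × 9.89 × 3.88 × 22.4 × 0.8 = 343.82 kPa
q_ult = 736.61 + 687.83 + 343.82 = 1768.3 kPa.
q_all = 1768.3 / 3 = 589.42 kPa.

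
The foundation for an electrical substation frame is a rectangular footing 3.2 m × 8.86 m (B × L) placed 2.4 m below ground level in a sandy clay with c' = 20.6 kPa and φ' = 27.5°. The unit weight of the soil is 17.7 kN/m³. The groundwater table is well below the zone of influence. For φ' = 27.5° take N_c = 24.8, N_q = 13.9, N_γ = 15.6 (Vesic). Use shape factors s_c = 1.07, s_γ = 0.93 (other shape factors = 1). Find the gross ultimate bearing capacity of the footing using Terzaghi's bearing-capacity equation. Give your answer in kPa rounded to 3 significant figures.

q_ult ≈ 1550 kPa

q = γ·D_f = 17.7 × 2.4 = 42.48 kPa.
c·N_c·s_c = 20.6 × 24.8 × 1.07 = 546.64 kPa
q·N_q = 42.48 × 13.9 = 590.47 kPa
0.5·γ·B·N_γ·s_γ = 0.5 × 17.7 × 3.2 × 15.6 × 0.93 = 410.87 kPa
q_ult = 546.64 + 590.47 + 410.87 = 1548 kPa.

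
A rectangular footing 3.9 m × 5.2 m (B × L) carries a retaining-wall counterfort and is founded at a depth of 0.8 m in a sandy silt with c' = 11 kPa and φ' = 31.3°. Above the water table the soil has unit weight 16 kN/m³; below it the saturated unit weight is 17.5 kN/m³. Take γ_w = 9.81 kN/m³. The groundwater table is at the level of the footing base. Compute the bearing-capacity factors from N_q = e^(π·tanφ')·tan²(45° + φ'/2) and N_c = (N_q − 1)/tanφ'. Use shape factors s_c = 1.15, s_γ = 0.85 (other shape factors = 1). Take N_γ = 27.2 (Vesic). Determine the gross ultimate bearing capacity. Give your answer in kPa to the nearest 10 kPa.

tan31.3° = 0.608, so N_q = e^(π×0.608)·tan²(60.65°) = 6.754 × 3.162 = 21.36.
N_c = (21.36 − 1)/tan31.3° = 33.48.
Effective surcharge at the founding depth q = γ·D_f = 16 × 0.8 = 12.8 kPa.
The water table coincides with the base, so in the self-weight term γ → γ' = 7.69 kN/m³.
q_ult = c·N_c·s_c + q·N_q + 0.5·γ·B·N_γ·s_γ
     = 11 × 33.485 × 1.15 + 12.8 × 21.359 + 0.5 × 7.69 × 3.9 × 27.2 × 0.85
     = 423.58 + 273.4 + 346.7 = 1043.7 kPa.

q_ult ≈ 1040 kPa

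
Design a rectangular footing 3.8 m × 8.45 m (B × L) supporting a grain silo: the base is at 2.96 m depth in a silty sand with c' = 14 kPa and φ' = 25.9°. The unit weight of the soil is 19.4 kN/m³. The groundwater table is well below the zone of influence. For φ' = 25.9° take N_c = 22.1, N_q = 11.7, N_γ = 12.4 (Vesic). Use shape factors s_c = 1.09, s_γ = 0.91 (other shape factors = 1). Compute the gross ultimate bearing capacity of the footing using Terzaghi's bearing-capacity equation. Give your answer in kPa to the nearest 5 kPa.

q_ult ≈ 1425 kPa

q = γ·D_f = 19.4 × 2.96 = 57.424 kPa.
c·N_c·s_c = 14 × 22.1 × 1.09 = 337.25 kPa
q·N_q = 57.424 × 11.7 = 671.86 kPa
0.5·γ·B·N_γ·s_γ = 0.5 × 19.4 × 3.8 × 12.4 × 0.91 = 415.93 kPa
q_ult = 337.25 + 671.86 + 415.93 = 1425 kPa.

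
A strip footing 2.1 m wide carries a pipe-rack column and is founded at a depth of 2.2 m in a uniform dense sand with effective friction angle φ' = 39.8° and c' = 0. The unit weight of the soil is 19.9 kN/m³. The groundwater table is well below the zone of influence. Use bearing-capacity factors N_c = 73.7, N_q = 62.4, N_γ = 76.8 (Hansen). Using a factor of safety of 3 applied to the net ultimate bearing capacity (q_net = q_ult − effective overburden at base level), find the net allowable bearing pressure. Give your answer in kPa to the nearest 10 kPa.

q_all(net) ≈ 1430 kPa

Overburden at base level: q = 19.9 × 2.2 = 43.78 kPa.
Surcharge term q·N_q = 43.78 × 62.4 = 2731.9 kPa; self-weight term 0.5·γ·B·N_γ = 0.5 × 19.9 × 2.1 × 76.8 = 1604.7 kPa.
q_ult = 2731.9 + 1604.7 = 4336.6 kPa.
Net ultimate: q_net = 4336.6 − 43.78 = 4292.8 kPa.
q_all(net) = 4292.8 / 3 = 1430.9 kPa.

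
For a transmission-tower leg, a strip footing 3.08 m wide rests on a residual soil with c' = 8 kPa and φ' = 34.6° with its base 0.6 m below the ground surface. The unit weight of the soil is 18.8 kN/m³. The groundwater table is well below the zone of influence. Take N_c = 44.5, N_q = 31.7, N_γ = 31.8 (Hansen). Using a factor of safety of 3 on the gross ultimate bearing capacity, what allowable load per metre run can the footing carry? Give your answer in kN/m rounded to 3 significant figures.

Overburden at base level: q = 18.8 × 0.6 = 11.28 kPa.
Cohesion term c·N_c = 8 × 44.5 = 356 kPa; surcharge term q·N_q = 11.28 × 31.7 = 357.58 kPa; self-weight term 0.5·γ·B·N_γ = 0.5 × 18.8 × 3.08 × 31.8 = 920.67 kPa.
q_ult = 356 + 357.58 + 920.67 = 1634.2 kPa.
Gross allowable pressure q_all = 1634.2 / 3 = 544.75 kPa.
Allowable wall load = q_all × B = 544.75 × 3.08 = 1677.8 kN per metre run.

≈ 1680 kN/m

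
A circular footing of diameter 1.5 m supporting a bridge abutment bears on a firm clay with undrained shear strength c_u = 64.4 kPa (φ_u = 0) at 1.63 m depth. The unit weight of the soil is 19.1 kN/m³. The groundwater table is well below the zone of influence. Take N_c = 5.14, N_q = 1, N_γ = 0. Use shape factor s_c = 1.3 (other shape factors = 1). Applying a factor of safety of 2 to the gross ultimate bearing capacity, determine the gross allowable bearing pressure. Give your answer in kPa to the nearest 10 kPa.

q_all ≈ 230 kPa

Effective surcharge at the founding depth q = γ·D_f = 19.1 × 1.63 = 31.133 kPa.
q_ult = c·N_c·s_c + q·N_q
     = 64.4 × 5.14 × 1.3 + 31.133 × 1
     = 430.32 + 31.133 = 461.45 kPa.
q_all = q_ult / FS = 461.45 / 2 = 230.73 kPa.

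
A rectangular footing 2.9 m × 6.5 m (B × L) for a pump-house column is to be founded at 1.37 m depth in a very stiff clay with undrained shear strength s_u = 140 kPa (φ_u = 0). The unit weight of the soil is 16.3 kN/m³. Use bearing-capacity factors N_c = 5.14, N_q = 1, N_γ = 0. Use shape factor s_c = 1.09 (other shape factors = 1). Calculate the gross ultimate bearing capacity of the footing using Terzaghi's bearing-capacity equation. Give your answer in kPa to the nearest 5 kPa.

q_ult ≈ 805 kPa

q = γ·D_f = 16.3 × 1.37 = 22.331 kPa.
c·N_c·s_c = 140 × 5.14 × 1.09 = 784.36 kPa
q·N_q = 22.331 × 1 = 22.331 kPa
q_ult = 784.36 + 22.331 = 806.69 kPa.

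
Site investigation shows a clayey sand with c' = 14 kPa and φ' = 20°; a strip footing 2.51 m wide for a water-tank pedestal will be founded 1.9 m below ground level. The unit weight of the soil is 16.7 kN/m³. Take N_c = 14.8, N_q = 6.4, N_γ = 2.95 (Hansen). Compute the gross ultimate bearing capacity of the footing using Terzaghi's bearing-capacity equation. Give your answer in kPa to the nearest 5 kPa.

q_ult ≈ 470 kPa

Overburden at base level: q = 16.7 × 1.9 = 31.73 kPa.
Cohesion term c·N_c = 14 × 14.8 = 207.2 kPa; surcharge term q·N_q = 31.73 × 6.4 = 203.07 kPa; self-weight term 0.5·γ·B·N_γ = 0.5 × 16.7 × 2.51 × 2.95 = 61.828 kPa.
q_ult = 207.2 + 203.07 + 61.828 = 472.1 kPa.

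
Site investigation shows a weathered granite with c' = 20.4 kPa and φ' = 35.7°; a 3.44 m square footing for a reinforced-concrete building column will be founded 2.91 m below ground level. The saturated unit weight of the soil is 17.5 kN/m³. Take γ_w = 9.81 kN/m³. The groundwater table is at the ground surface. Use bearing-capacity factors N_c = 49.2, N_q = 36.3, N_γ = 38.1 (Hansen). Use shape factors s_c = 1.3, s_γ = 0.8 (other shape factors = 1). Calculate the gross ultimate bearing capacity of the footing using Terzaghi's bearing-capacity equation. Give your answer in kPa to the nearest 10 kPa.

With the water table at the surface the whole profile is submerged: γ' = 17.5 − 9.81 = 7.69 kN/m³, so q = γ'·D_f = 22.378 kPa; the same γ' applies in the ½γBN_γ term.
q_ult = c·N_c·s_c + q·N_q + 0.5·γ·B·N_γ·s_γ
     = 20.4 × 49.2 × 1.3 + 22.378 × 36.3 + 0.5 × 7.69 × 3.44 × 38.1 × 0.8
     = 1304.8 + 812.32 + 403.15 = 2520.3 kPa.

q_ult ≈ 2520 kPa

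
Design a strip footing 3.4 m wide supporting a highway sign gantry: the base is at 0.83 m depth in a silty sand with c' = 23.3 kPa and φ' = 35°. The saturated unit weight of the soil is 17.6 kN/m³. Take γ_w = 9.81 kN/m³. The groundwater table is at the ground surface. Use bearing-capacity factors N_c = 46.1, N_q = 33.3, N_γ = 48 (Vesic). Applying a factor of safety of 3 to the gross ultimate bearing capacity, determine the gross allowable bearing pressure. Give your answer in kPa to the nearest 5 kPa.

With the water table at the surface the whole profile is submerged: γ' = 17.6 − 9.81 = 7.79 kN/m³, so q = γ'·D_f = 6.4657 kPa; the same γ' applies in the ½γBN_γ term.
q_ult = c·N_c + q·N_q + 0.5·γ·B·N_γ
     = 23.3 × 46.1 + 6.4657 × 33.3 + 0.5 × 7.79 × 3.4 × 48
     = 1074.1 + 215.31 + 635.66 = 1925.1 kPa.
q_all = q_ult / FS = 1925.1 / 3 = 641.7 kPa.

q_all ≈ 640 kPa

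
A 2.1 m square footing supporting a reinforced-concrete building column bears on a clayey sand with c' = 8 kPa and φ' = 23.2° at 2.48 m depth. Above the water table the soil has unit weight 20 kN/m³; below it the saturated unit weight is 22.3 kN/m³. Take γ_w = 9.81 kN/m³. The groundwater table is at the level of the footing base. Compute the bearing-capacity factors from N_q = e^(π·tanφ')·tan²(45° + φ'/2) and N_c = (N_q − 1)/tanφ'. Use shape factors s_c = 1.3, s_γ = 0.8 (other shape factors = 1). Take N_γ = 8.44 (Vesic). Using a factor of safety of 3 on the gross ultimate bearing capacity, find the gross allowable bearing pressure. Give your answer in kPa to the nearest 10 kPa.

N_q = e^(π·tan23.2°)·tan²(56.6°) = 8.84; N_c = (N_q − 1)/tanφ' = 18.29.
q = γ·D_f = 20 × 2.48 = 49.6 kPa.
For the ½γBN_γ term take γ' = 22.3 − 9.81 = 12.49 kN/m³ (soil below base is submerged).
c·N_c·s_c = 8 × 18.294 × 1.3 = 190.26 kPa
q·N_q = 49.6 × 8.841 = 438.52 kPa
0.5·γ·B·N_γ·s_γ = 0.5 × 12.49 × 2.1 × 8.44 × 0.8 = 88.549 kPa
q_ult = 190.26 + 438.52 + 88.549 = 717.33 kPa.
q_all = 717.33 / 3 = 239.11 kPa.

q_all ≈ 240 kPa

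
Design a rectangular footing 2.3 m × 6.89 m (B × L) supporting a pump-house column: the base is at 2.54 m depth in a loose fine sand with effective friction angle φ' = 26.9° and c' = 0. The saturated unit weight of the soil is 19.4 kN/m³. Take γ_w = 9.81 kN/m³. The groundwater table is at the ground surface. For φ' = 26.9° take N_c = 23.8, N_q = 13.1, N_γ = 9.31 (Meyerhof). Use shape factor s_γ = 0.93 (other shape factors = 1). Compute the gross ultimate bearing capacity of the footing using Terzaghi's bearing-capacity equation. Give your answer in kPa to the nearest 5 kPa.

With the water table at the surface the whole profile is submerged: γ' = 19.4 − 9.81 = 9.59 kN/m³, so q = γ'·D_f = 24.359 kPa; the same γ' applies in the ½γBN_γ term.
q_ult = q·N_q + 0.5·γ·B·N_γ·s_γ
     = 24.359 × 13.1 + 0.5 × 9.59 × 2.3 × 9.31 × 0.93
     = 319.1 + 95.488 = 414.59 kPa.

q_ult ≈ 415 kPa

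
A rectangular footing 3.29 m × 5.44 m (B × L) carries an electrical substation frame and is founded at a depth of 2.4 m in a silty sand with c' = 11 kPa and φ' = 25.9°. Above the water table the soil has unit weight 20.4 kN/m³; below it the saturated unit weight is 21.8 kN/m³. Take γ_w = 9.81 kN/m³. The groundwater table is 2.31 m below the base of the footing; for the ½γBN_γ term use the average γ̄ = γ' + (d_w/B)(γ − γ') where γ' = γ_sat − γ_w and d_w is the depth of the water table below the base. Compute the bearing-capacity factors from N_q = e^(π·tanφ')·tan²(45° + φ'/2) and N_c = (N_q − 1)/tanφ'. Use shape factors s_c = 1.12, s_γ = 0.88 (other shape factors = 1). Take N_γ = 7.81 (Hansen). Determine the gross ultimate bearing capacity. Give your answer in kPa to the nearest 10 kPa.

tan25.9° = 0.4856, so N_q = e^(π×0.4856)·tan²(57.95°) = 4.597 × 2.551 = 11.73.
N_c = (11.73 − 1)/tan25.9° = 22.09.
Effective surcharge at the founding depth q = γ·D_f = 20.4 × 2.4 = 48.96 kPa.
With d_w = 2.31 m < B, γ̄ = 11.99 + (2.31/3.29) × (20.4 − 11.99) = 17.895 kN/m³.
q_ult = c·N_c·s_c + q·N_q + 0.5·γ·B·N_γ·s_γ
     = 11 × 22.094 × 1.12 + 48.96 × 11.728 + 0.5 × 17.895 × 3.29 × 7.81 × 0.88
     = 272.2 + 574.23 + 202.32 = 1048.7 kPa.

q_ult ≈ 1050 kPa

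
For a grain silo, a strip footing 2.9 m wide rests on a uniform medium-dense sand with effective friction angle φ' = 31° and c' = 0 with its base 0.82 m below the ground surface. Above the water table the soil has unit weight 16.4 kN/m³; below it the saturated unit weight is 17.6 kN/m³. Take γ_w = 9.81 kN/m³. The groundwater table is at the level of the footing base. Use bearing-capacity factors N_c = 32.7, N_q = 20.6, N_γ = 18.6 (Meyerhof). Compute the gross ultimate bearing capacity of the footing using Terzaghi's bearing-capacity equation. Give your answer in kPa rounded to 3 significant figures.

q_ult ≈ 487 kPa

Effective surcharge at the founding depth q = γ·D_f = 16.4 × 0.82 = 13.448 kPa.
The water table coincides with the base, so in the self-weight term γ → γ' = 7.79 kN/m³.
q_ult = q·N_q + 0.5·γ·B·N_γ
     = 13.448 × 20.6 + 0.5 × 7.79 × 2.9 × 18.6
     = 277.03 + 210.1 = 487.13 kPa.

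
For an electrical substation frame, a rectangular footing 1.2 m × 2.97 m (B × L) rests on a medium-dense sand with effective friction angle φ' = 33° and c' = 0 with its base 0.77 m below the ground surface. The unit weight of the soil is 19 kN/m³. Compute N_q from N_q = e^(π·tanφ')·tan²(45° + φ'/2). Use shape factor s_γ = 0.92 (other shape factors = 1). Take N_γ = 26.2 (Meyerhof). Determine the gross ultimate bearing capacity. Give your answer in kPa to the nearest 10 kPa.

tan33° = 0.6494, so N_q = e^(π×0.6494)·tan²(61.5°) = 7.692 × 3.392 = 26.09.
Effective surcharge at the founding depth q = γ·D_f = 19 × 0.77 = 14.63 kPa.
q_ult = q·N_q + 0.5·γ·B·N_γ·s_γ
     = 14.63 × 26.092 + 0.5 × 19 × 1.2 × 26.2 × 0.92
     = 381.73 + 274.79 = 656.51 kPa.

q_ult ≈ 660 kPa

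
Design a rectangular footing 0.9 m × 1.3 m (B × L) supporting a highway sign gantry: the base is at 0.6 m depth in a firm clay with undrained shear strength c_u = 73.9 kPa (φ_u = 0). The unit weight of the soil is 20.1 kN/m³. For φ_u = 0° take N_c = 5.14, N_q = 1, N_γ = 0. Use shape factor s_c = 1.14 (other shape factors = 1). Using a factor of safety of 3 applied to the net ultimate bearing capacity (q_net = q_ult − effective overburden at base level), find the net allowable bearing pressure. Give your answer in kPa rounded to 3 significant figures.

Overburden at base level: q = 20.1 × 0.6 = 12.06 kPa.
Cohesion term c·N_c·s_c = 73.9 × 5.14 × 1.14 = 433.02 kPa; surcharge term q·N_q = 12.06 × 1 = 12.06 kPa.
q_ult = 433.02 + 12.06 = 445.08 kPa.
Net ultimate: q_net = 445.08 − 12.06 = 433.02 kPa.
q_all(net) = 433.02 / 3 = 144.34 kPa.

q_all(net) ≈ 144 kPa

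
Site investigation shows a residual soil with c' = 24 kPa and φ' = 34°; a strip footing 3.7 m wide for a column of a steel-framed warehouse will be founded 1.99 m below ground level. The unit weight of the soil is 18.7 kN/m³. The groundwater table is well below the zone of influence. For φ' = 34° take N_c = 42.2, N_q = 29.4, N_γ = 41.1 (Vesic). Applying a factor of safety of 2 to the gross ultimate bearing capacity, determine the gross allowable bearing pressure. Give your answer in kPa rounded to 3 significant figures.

Overburden at base level: q = 18.7 × 1.99 = 37.213 kPa.
Cohesion term c·N_c = 24 × 42.2 = 1012.8 kPa; surcharge term q·N_q = 37.213 × 29.4 = 1094.1 kPa; self-weight term 0.5·γ·B·N_γ = 0.5 × 18.7 × 3.7 × 41.1 = 1421.9 kPa.
q_ult = 1012.8 + 1094.1 + 1421.9 = 3528.7 kPa.
q_all = q_ult / FS = 3528.7 / 2 = 1764.4 kPa.

q_all ≈ 1760 kPa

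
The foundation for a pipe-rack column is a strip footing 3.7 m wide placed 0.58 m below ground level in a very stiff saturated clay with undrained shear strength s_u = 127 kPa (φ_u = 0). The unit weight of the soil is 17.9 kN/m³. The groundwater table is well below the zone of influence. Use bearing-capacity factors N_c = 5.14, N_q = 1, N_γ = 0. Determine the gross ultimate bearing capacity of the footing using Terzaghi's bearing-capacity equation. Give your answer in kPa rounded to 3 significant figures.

q_ult ≈ 663 kPa

q = γ·D_f = 17.9 × 0.58 = 10.382 kPa.
c·N_c = 127 × 5.14 = 652.78 kPa
q·N_q = 10.382 × 1 = 10.382 kPa
q_ult = 652.78 + 10.382 = 663.16 kPa.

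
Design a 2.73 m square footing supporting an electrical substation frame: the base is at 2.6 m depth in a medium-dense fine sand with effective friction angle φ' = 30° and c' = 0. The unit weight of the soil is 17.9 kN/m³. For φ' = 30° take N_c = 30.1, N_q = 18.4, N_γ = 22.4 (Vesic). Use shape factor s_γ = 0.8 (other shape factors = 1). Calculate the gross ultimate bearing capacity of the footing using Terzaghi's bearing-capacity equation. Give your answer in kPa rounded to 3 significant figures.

q = γ·D_f = 17.9 × 2.6 = 46.54 kPa.
q·N_q = 46.54 × 18.4 = 856.34 kPa
0.5·γ·B·N_γ·s_γ = 0.5 × 17.9 × 2.73 × 22.4 × 0.8 = 437.85 kPa
q_ult = 856.34 + 437.85 = 1294.2 kPa.

q_ult ≈ 1290 kPa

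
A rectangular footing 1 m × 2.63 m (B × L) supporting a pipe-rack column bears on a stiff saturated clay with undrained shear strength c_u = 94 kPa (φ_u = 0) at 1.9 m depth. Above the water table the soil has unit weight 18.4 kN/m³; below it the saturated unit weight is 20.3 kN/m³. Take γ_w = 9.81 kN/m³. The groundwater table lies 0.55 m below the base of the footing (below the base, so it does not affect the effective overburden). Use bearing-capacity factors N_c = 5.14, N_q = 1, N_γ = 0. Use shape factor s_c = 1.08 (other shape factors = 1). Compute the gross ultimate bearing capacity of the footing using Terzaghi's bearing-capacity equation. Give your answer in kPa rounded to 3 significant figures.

q_ult ≈ 557 kPa

Overburden at base level: q = 18.4 × 1.9 = 34.96 kPa.
Cohesion term c·N_c·s_c = 94 × 5.14 × 1.08 = 521.81 kPa; surcharge term q·N_q = 34.96 × 1 = 34.96 kPa.
q_ult = 521.81 + 34.96 = 556.77 kPa.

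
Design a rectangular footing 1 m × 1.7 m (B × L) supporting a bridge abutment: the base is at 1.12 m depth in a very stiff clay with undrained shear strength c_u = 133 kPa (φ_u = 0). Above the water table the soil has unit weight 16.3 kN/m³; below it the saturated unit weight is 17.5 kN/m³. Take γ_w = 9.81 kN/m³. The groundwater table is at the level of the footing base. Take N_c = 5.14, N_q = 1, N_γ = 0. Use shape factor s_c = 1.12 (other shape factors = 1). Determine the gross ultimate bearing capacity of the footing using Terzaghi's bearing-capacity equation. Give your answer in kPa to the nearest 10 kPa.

q_ult ≈ 780 kPa

Overburden at base level: q = 16.3 × 1.12 = 18.256 kPa.
Cohesion term c·N_c·s_c = 133 × 5.14 × 1.12 = 765.65 kPa; surcharge term q·N_q = 18.256 × 1 = 18.256 kPa.
q_ult = 765.65 + 18.256 = 783.91 kPa.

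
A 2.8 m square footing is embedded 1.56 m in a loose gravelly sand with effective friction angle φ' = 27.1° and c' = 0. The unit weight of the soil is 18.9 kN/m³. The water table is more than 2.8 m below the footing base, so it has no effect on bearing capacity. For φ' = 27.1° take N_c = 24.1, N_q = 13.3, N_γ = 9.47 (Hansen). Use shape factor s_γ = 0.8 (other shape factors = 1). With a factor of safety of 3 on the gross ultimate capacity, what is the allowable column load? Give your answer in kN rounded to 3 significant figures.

Overburden at base level: q = 18.9 × 1.56 = 29.484 kPa.
Surcharge term q·N_q = 29.484 × 13.3 = 392.14 kPa; self-weight term 0.5·γ·B·N_γ·s_γ = 0.5 × 18.9 × 2.8 × 9.47 × 0.8 = 200.46 kPa.
q_ult = 392.14 + 200.46 = 592.6 kPa.
Gross allowable pressure q_all = 592.6 / 3 = 197.53 kPa.
Footing area = 7.84 m², so allowable column load = 197.53 × 7.84 = 1548.7 kN.

P_all ≈ 1550 kN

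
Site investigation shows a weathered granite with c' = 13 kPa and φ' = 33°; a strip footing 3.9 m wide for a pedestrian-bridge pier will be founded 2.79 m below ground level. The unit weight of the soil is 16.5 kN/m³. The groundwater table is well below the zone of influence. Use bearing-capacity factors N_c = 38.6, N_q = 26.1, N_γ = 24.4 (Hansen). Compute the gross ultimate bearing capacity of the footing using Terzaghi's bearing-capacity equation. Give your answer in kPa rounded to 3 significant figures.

Overburden at base level: q = 16.5 × 2.79 = 46.035 kPa.
Cohesion term c·N_c = 13 × 38.6 = 501.8 kPa; surcharge term q·N_q = 46.035 × 26.1 = 1201.5 kPa; self-weight term 0.5·γ·B·N_γ = 0.5 × 16.5 × 3.9 × 24.4 = 785.07 kPa.
q_ult = 501.8 + 1201.5 + 785.07 = 2488.4 kPa.

q_ult ≈ 2490 kPa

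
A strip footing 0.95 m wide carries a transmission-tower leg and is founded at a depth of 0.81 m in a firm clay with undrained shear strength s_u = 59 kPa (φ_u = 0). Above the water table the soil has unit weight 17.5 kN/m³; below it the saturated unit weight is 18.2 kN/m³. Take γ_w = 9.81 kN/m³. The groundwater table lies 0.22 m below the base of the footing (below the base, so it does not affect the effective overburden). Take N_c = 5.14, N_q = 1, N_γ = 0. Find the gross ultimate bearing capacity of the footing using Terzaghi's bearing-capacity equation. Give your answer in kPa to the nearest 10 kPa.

q_ult ≈ 320 kPa

Effective surcharge at the founding depth q = γ·D_f = 17.5 × 0.81 = 14.175 kPa.
q_ult = c·N_c + q·N_q
     = 59 × 5.14 + 14.175 × 1
     = 303.26 + 14.175 = 317.44 kPa.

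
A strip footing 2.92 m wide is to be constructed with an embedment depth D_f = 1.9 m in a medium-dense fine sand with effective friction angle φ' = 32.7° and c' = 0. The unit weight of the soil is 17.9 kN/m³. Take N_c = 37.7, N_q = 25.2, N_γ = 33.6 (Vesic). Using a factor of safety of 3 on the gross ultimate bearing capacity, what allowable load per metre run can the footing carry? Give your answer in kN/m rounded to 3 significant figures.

q = γ·D_f = 17.9 × 1.9 = 34.01 kPa.
q·N_q = 34.01 × 25.2 = 857.05 kPa
0.5·γ·B·N_γ = 0.5 × 17.9 × 2.92 × 33.6 = 878.1 kPa
q_ult = 857.05 + 878.1 = 1735.2 kPa.
Gross allowable pressure q_all = 1735.2 / 3 = 578.38 kPa.
Allowable wall load = q_all × B = 578.38 × 2.92 = 1688.9 kN per metre run.

≈ 1690 kN/m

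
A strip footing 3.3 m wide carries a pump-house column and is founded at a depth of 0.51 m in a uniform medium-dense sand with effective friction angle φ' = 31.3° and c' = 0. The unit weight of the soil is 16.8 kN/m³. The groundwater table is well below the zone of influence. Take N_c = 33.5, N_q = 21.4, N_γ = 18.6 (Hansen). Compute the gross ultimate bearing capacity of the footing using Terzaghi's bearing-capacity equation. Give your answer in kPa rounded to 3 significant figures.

q_ult ≈ 699 kPa

Effective surcharge at the founding depth q = γ·D_f = 16.8 × 0.51 = 8.568 kPa.
q_ult = q·N_q + 0.5·γ·B·N_γ
     = 8.568 × 21.4 + 0.5 × 16.8 × 3.3 × 18.6
     = 183.36 + 515.59 = 698.95 kPa.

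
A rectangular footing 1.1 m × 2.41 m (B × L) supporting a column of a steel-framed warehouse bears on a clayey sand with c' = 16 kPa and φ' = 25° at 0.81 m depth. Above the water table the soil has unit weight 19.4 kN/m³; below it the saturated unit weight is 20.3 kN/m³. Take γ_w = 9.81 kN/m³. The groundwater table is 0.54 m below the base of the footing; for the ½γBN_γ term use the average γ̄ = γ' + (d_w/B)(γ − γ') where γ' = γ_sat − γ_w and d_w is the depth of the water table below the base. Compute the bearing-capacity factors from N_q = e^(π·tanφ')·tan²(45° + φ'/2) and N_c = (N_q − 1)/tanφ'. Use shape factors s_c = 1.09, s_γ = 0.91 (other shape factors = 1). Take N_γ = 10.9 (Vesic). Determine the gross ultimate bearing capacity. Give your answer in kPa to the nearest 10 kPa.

q_ult ≈ 610 kPa

tan25° = 0.4663, so N_q = e^(π×0.4663)·tan²(57.5°) = 4.327 × 2.464 = 10.66.
N_c = (10.66 − 1)/tan25° = 20.72.
q = γ·D_f = 19.4 × 0.81 = 15.714 kPa.
γ' = 10.49 kN/m³; averaging over the depth B below the base, γ̄ = γ' + (d_w/B)(γ − γ') = 14.864 kN/m³.
c·N_c·s_c = 16 × 20.721 × 1.09 = 361.37 kPa
q·N_q = 15.714 × 10.662 = 167.54 kPa
0.5·γ·B·N_γ·s_γ = 0.5 × 14.864 × 1.1 × 10.9 × 0.91 = 81.09 kPa
q_ult = 361.37 + 167.54 + 81.09 = 610 kPa.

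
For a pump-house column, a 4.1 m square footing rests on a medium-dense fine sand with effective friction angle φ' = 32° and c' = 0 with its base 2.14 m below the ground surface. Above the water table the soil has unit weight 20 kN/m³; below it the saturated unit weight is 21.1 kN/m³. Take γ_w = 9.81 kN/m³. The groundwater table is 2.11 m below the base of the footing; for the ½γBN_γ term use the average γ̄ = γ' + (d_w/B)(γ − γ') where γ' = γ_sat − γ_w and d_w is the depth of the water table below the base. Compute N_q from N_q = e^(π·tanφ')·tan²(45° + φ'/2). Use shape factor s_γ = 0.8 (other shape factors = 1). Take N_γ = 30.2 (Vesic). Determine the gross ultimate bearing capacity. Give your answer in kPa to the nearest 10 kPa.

tan32° = 0.6249, so N_q = e^(π×0.6249)·tan²(61°) = 7.121 × 3.255 = 23.18.
Overburden at base level: q = 20 × 2.14 = 42.8 kPa.
The water table is 2.11 m below the base (< B = 4.1 m), so the ½γBN_γ term uses γ̄ = γ' + (d_w/B)(γ − γ') = 11.29 + (2.11/4.1)(20 − 11.29) = 15.772 kN/m³.
Surcharge term q·N_q = 42.8 × 23.177 = 991.97 kPa; self-weight term 0.5·γ·B·N_γ·s_γ = 0.5 × 15.772 × 4.1 × 30.2 × 0.8 = 781.18 kPa.
q_ult = 991.97 + 781.18 = 1773.1 kPa.

q_ult ≈ 1770 kPa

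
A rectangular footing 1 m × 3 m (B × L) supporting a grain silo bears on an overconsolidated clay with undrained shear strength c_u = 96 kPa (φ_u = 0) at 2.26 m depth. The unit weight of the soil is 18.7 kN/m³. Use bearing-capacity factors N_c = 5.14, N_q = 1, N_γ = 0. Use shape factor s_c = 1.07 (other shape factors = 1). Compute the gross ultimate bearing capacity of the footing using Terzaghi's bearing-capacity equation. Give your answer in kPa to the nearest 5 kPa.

q_ult ≈ 570 kPa

q = γ·D_f = 18.7 × 2.26 = 42.262 kPa.
c·N_c·s_c = 96 × 5.14 × 1.07 = 527.98 kPa
q·N_q = 42.262 × 1 = 42.262 kPa
q_ult = 527.98 + 42.262 = 570.24 kPa.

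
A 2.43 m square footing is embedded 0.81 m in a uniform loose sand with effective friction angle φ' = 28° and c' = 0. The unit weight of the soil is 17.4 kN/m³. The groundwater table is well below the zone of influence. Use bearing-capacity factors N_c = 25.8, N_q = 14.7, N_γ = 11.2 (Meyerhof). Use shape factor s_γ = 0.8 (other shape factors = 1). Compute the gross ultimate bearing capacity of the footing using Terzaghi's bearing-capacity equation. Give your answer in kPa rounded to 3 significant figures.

Overburden at base level: q = 17.4 × 0.81 = 14.094 kPa.
Surcharge term q·N_q = 14.094 × 14.7 = 207.18 kPa; self-weight term 0.5·γ·B·N_γ·s_γ = 0.5 × 17.4 × 2.43 × 11.2 × 0.8 = 189.42 kPa.
q_ult = 207.18 + 189.42 = 396.61 kPa.

q_ult ≈ 397 kPa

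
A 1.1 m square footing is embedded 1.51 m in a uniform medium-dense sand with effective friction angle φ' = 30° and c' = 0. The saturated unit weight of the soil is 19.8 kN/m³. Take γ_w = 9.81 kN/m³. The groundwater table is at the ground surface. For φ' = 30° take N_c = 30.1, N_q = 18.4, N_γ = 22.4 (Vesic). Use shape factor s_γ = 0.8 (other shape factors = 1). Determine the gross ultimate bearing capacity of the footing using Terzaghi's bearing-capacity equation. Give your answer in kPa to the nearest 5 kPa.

γ' = 19.8 − 9.81 = 9.99 kN/m³ (submerged throughout). q = 9.99 × 1.51 = 15.085 kPa; the same γ' applies in the ½γBN_γ term.
q·N_q = 15.085 × 18.4 = 277.56 kPa
0.5·γ·B·N_γ·s_γ = 0.5 × 9.99 × 1.1 × 22.4 × 0.8 = 98.461 kPa
q_ult = 277.56 + 98.461 = 376.02 kPa.

q_ult ≈ 375 kPa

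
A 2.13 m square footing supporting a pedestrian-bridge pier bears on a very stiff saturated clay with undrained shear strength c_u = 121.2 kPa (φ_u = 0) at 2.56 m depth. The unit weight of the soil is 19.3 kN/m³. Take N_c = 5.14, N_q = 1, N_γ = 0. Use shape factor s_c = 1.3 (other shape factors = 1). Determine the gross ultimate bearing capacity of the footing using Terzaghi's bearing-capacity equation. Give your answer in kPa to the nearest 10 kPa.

q_ult ≈ 860 kPa

Effective surcharge at the founding depth q = γ·D_f = 19.3 × 2.56 = 49.408 kPa.
q_ult = c·N_c·s_c + q·N_q
     = 121.2 × 5.14 × 1.3 + 49.408 × 1
     = 809.86 + 49.408 = 859.27 kPa.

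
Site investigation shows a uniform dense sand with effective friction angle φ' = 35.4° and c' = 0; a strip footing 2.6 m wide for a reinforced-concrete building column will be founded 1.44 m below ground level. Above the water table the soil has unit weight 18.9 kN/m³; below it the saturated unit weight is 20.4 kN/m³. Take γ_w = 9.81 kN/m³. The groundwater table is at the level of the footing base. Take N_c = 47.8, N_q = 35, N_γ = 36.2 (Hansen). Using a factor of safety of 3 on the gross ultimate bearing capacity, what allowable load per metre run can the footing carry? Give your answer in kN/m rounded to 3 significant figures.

Effective surcharge at the founding depth q = γ·D_f = 18.9 × 1.44 = 27.216 kPa.
The water table coincides with the base, so in the self-weight term γ → γ' = 10.59 kN/m³.
q_ult = q·N_q + 0.5·γ·B·N_γ
     = 27.216 × 35 + 0.5 × 10.59 × 2.6 × 36.2
     = 952.56 + 498.37 = 1450.9 kPa.
Gross allowable pressure q_all = 1450.9 / 3 = 483.64 kPa.
Allowable wall load = q_all × B = 483.64 × 2.6 = 1257.5 kN per metre run.

≈ 1260 kN/m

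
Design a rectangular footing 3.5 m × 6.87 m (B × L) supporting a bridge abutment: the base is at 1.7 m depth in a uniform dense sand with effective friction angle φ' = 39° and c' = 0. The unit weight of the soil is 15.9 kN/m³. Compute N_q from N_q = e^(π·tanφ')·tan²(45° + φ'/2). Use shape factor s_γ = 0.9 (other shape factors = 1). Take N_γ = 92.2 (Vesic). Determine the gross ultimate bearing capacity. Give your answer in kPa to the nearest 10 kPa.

tan39° = 0.8098, so N_q = e^(π×0.8098)·tan²(64.5°) = 12.731 × 4.395 = 55.96.
Effective surcharge at the founding depth q = γ·D_f = 15.9 × 1.7 = 27.03 kPa.
q_ult = q·N_q + 0.5·γ·B·N_γ·s_γ
     = 27.03 × 55.957 + 0.5 × 15.9 × 3.5 × 92.2 × 0.9
     = 1512.5 + 2308.9 = 3821.4 kPa.

q_ult ≈ 3820 kPa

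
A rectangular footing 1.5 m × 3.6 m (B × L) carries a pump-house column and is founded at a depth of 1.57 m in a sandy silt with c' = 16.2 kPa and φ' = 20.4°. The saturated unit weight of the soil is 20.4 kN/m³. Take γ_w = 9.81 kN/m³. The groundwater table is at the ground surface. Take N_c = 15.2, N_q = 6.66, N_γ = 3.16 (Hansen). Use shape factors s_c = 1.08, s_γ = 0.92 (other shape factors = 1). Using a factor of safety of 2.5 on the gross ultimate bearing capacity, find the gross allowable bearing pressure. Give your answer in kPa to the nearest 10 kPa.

q_all ≈ 160 kPa

With the water table at the surface the whole profile is submerged: γ' = 20.4 − 9.81 = 10.59 kN/m³, so q = γ'·D_f = 16.626 kPa; the same γ' applies in the ½γBN_γ term.
q_ult = c·N_c·s_c + q·N_q + 0.5·γ·B·N_γ·s_γ
     = 16.2 × 15.2 × 1.08 + 16.626 × 6.66 + 0.5 × 10.59 × 1.5 × 3.16 × 0.92
     = 265.94 + 110.73 + 23.09 = 399.76 kPa.
q_all = 399.76 / 2.5 = 159.9 kPa.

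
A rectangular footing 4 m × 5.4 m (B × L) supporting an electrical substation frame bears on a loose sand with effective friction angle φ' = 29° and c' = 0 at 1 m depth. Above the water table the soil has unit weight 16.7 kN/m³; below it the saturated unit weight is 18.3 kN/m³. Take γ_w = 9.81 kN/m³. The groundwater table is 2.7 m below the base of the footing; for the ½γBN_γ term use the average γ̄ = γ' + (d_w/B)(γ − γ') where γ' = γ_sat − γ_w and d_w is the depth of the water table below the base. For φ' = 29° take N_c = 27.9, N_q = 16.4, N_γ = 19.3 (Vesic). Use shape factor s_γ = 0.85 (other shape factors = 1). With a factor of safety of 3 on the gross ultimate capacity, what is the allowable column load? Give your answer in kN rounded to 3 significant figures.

P_all ≈ 5290 kN

Overburden at base level: q = 16.7 × 1 = 16.7 kPa.
The water table is 2.7 m below the base (< B = 4 m), so the ½γBN_γ term uses γ̄ = γ' + (d_w/B)(γ − γ') = 8.49 + (2.7/4)(16.7 − 8.49) = 14.032 kN/m³.
Surcharge term q·N_q = 16.7 × 16.4 = 273.88 kPa; self-weight term 0.5·γ·B·N_γ·s_γ = 0.5 × 14.032 × 4 × 19.3 × 0.85 = 460.38 kPa.
q_ult = 273.88 + 460.38 = 734.26 kPa.
Gross allowable pressure q_all = 734.26 / 3 = 244.75 kPa.
Footing area = 21.6 m², so allowable column load = 244.75 × 21.6 = 5286.7 kN.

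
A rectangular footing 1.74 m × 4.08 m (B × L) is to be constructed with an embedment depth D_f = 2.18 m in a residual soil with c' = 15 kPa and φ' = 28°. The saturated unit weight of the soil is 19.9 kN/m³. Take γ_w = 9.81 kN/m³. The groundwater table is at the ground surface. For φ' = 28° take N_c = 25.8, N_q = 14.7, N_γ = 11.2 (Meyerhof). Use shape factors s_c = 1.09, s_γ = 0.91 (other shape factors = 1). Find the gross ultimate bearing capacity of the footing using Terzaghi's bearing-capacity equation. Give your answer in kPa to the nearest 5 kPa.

Water table at ground surface, so effective unit weight γ' = 19.9 − 9.81 = 10.09 kN/m³ is used throughout; overburden q = 10.09 × 2.18 = 21.996 kPa; the same γ' applies in the ½γBN_γ term.
Cohesion term c·N_c·s_c = 15 × 25.8 × 1.09 = 421.83 kPa; surcharge term q·N_q = 21.996 × 14.7 = 323.34 kPa; self-weight term 0.5·γ·B·N_γ·s_γ = 0.5 × 10.09 × 1.74 × 11.2 × 0.91 = 89.468 kPa.
q_ult = 421.83 + 323.34 + 89.468 = 834.64 kPa.

q_ult ≈ 835 kPa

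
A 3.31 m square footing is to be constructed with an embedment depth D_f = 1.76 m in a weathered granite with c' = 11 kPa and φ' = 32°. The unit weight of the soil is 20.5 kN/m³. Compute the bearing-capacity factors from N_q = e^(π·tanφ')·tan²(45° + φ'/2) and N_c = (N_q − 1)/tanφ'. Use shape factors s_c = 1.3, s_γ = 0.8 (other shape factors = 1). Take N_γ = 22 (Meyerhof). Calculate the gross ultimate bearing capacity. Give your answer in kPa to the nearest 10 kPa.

tan32° = 0.6249, so N_q = e^(π×0.6249)·tan²(61°) = 7.121 × 3.255 = 23.18.
N_c = (23.18 − 1)/tan32° = 35.49.
q = γ·D_f = 20.5 × 1.76 = 36.08 kPa.
c·N_c·s_c = 11 × 35.49 × 1.3 = 507.51 kPa
q·N_q = 36.08 × 23.177 = 836.22 kPa
0.5·γ·B·N_γ·s_γ = 0.5 × 20.5 × 3.31 × 22 × 0.8 = 597.12 kPa
q_ult = 507.51 + 836.22 + 597.12 = 1940.9 kPa.

q_ult ≈ 1940 kPa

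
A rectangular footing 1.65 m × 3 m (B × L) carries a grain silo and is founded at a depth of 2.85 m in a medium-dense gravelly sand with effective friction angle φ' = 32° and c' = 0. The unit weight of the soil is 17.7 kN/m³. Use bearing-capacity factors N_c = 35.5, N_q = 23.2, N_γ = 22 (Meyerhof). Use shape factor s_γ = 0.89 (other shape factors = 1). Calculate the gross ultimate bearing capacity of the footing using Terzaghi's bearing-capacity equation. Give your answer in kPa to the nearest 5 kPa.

q_ult ≈ 1455 kPa

Effective surcharge at the founding depth q = γ·D_f = 17.7 × 2.85 = 50.445 kPa.
q_ult = q·N_q + 0.5·γ·B·N_γ·s_γ
     = 50.445 × 23.2 + 0.5 × 17.7 × 1.65 × 22 × 0.89
     = 1170.3 + 285.92 = 1456.2 kPa.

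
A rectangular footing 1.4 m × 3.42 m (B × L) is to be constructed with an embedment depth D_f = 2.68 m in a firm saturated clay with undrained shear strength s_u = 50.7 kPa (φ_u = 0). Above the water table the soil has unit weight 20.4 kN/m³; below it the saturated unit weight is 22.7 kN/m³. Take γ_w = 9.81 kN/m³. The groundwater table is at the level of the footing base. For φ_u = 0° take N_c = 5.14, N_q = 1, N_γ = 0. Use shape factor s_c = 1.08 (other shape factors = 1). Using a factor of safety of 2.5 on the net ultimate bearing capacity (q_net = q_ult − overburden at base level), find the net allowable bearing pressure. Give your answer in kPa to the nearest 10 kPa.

Overburden at base level: q = 20.4 × 2.68 = 54.672 kPa.
Cohesion term c·N_c·s_c = 50.7 × 5.14 × 1.08 = 281.45 kPa; surcharge term q·N_q = 54.672 × 1 = 54.672 kPa.
q_ult = 281.45 + 54.672 = 336.12 kPa.
q_net = 336.12 − 54.672 = 281.45 kPa.
q_all(net) = 281.45 / 2.5 = 112.58 kPa.

q_all(net) ≈ 110 kPa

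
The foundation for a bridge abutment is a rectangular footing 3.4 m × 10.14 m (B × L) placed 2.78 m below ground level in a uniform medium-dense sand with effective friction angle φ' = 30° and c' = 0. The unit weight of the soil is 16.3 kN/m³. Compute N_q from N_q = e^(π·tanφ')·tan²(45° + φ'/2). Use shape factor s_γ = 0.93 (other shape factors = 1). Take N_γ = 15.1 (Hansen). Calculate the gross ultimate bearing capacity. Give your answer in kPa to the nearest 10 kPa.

tan30° = 0.5774, so N_q = e^(π×0.5774)·tan²(60°) = 6.134 × 3.0 = 18.4.
Effective surcharge at the founding depth q = γ·D_f = 16.3 × 2.78 = 45.314 kPa.
q_ult = q·N_q + 0.5·γ·B·N_γ·s_γ
     = 45.314 × 18.401 + 0.5 × 16.3 × 3.4 × 15.1 × 0.93
     = 833.83 + 389.13 = 1223 kPa.

q_ult ≈ 1220 kPa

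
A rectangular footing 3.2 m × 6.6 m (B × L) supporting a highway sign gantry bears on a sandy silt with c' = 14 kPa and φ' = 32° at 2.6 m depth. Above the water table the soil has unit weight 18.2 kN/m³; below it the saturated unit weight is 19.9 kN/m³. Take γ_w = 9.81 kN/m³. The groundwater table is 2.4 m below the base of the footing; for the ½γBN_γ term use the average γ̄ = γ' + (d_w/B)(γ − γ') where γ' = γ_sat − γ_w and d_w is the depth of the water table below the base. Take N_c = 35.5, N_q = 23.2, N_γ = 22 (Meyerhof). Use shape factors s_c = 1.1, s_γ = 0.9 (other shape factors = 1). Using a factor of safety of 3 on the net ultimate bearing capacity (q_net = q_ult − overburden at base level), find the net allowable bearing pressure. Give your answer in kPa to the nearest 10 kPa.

q = γ·D_f = 18.2 × 2.6 = 47.32 kPa.
γ' = 10.09 kN/m³; averaging over the depth B below the base, γ̄ = γ' + (d_w/B)(γ − γ') = 16.172 kN/m³.
c·N_c·s_c = 14 × 35.5 × 1.1 = 546.7 kPa
q·N_q = 47.32 × 23.2 = 1097.8 kPa
0.5·γ·B·N_γ·s_γ = 0.5 × 16.172 × 3.2 × 22 × 0.9 = 512.34 kPa
q_ult = 546.7 + 1097.8 + 512.34 = 2156.9 kPa.
q_net = 2156.9 − 47.32 = 2109.5 kPa.
q_all(net) = 2109.5 / 3 = 703.18 kPa.

q_all(net) ≈ 700 kPa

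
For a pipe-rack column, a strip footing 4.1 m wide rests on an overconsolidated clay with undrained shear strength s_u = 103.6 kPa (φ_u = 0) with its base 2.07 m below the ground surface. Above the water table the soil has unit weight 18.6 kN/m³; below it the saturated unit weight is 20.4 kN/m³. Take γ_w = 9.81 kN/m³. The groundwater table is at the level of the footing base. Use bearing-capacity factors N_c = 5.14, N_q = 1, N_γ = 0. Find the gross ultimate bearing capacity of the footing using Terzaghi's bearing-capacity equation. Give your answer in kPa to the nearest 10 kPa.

Overburden at base level: q = 18.6 × 2.07 = 38.502 kPa.
Cohesion term c·N_c = 103.6 × 5.14 = 532.5 kPa; surcharge term q·N_q = 38.502 × 1 = 38.502 kPa.
q_ult = 532.5 + 38.502 = 571.01 kPa.

q_ult ≈ 570 kPa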